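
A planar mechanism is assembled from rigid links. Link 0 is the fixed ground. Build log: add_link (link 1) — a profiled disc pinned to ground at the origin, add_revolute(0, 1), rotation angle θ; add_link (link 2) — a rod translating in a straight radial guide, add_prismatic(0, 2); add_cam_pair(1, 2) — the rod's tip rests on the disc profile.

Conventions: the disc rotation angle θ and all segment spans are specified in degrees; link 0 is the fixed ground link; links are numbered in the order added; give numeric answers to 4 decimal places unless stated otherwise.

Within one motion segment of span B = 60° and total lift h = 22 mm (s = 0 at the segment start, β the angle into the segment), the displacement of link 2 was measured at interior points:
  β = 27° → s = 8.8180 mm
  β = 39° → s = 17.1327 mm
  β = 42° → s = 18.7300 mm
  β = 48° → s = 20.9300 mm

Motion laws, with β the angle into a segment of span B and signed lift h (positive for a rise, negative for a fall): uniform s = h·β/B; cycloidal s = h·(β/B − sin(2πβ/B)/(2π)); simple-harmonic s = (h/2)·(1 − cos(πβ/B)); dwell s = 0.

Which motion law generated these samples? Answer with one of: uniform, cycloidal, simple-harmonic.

candidates at β/B = r: uniform s = h·r (linear in β); cycloidal s = h·(r − sin(2πr)/(2π)); simple-harmonic s = (h/2)(1 − cos(πr))
β=27°: printed 8.8180 | uniform 9.9000, cycloidal 8.8180, simple-harmonic 9.2792
β=39°: printed 17.1327 | uniform 14.3000, cycloidal 17.1327, simple-harmonic 15.9939
β=42°: printed 18.7300 | uniform 15.4000, cycloidal 18.7300, simple-harmonic 17.4656
β=48°: printed 20.9300 | uniform 17.6000, cycloidal 20.9300, simple-harmonic 19.8992
only one law matches every sample → cycloidal

cycloidal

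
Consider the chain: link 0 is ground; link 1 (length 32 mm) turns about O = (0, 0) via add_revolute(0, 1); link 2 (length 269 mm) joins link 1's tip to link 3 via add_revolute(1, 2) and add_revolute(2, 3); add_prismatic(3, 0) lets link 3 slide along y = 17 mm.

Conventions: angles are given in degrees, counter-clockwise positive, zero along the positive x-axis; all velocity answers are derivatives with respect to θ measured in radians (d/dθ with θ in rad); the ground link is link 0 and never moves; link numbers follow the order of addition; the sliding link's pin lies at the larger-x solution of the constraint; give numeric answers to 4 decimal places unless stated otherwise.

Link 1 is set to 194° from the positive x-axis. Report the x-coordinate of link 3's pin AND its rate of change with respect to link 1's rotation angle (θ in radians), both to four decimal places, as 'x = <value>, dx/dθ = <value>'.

geometry: r = 32 mm, L = 269 mm, e = 17 mm
crank pin P = (r cos θ, r sin θ) = (-31.049463, -7.741501)
h = r sin θ − e = -7.741501 − 17 = -24.741501
x = r cos θ + √(L² − h²) = -31.049463 + 267.859773 = 236.810310
dx/dθ = −r sin θ − h·r cos θ/√(L² − h²) (θ in radians; h = -24.741501) = 4.873544

x = 236.8103, dx/dθ = 4.8735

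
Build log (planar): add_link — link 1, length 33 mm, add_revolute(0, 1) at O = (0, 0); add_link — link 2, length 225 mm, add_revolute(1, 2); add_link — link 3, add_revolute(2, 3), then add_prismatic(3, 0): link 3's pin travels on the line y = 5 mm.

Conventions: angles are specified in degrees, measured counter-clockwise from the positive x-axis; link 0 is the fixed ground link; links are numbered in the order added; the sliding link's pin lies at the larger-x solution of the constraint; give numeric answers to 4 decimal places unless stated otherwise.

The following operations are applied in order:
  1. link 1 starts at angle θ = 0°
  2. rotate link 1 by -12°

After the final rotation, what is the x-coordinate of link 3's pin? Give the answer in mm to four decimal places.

geometry: r = 33 mm, L = 225 mm, e = 5 mm; θ starts at 0°
rotate link 1 by -12°: θ ← 0° -12° = -12°
crank pin P = (r cos θ, r sin θ) = (32.278871, -6.861086)
h = r sin θ − e = -6.861086 − 5 = -11.861086
x = r cos θ + √(L² − h²) = 32.278871 + 224.687148 = 256.966019

256.9660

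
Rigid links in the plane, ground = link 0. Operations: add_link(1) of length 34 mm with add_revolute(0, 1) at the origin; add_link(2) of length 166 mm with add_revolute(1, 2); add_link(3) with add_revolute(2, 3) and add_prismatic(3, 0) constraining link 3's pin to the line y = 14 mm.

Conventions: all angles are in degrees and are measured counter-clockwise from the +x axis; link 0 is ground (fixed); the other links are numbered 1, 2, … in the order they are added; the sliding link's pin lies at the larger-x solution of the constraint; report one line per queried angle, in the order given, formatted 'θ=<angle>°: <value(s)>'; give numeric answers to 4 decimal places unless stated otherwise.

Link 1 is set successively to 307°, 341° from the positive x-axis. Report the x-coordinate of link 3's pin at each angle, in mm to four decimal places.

geometry: r = 34 mm, L = 166 mm, e = 14 mm
θ=307°: crank pin P = (r cos θ, r sin θ) = (20.461711, -27.153607)
θ=307°: h = r sin θ − e = -27.153607 − 14 = -41.153607
θ=307°: x = r cos θ + √(L² − h²) = 20.461711 + 160.817849 = 181.279560
θ=341°: crank pin P = (r cos θ, r sin θ) = (32.147632, -11.069317)
θ=341°: h = r sin θ − e = -11.069317 − 14 = -25.069317
θ=341°: x = r cos θ + √(L² − h²) = 32.147632 + 164.096098 = 196.243729

θ=307°: 181.2796
θ=341°: 196.2437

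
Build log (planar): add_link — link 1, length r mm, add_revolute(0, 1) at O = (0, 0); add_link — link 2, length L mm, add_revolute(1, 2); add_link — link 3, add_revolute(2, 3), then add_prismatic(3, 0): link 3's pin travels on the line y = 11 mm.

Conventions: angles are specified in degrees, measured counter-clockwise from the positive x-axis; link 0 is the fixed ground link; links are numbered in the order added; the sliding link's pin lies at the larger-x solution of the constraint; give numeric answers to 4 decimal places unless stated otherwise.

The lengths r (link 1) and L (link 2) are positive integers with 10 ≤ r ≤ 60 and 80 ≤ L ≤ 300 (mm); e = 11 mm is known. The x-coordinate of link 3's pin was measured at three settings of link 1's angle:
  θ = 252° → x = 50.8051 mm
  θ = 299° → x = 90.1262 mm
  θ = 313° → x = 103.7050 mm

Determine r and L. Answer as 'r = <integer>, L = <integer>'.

constraint per measurement: (x − r cos θ)² + (r sin θ − e)² = L²
subtracting the θ₁ and θ₂ equations cancels the r² and L² terms:
r = (x₁² − x₂²) / (2[(x₁cos θ₁ + e sin θ₁) − (x₂cos θ₂ + e sin θ₂)]) = 46.0000 → r = 46
L² = (x₁ − r cos θ₁)² + (r sin θ₁ − e)² = 7224.9942 → L = 85.0000 → L = 85
check at θ₃=313°: x = 103.7050 (printed 103.7050) ✓

r = 46, L = 85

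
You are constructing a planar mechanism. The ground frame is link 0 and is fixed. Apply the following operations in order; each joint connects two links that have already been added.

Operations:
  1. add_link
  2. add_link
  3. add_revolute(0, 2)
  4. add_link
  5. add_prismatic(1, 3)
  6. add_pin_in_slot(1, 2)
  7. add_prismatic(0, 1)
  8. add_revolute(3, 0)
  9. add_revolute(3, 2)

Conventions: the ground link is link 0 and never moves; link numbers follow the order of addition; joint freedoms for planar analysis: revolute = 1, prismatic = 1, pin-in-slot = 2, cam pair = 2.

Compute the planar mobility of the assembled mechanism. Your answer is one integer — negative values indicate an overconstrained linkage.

ground; <1,0,0>
#1 <2,0,0>
#2 <3,0,0>
R:0↔2 J1 <3,1,0>
#3 <4,1,0>
P:1↔3 J1 <4,2,0>
PS:1↔2 J2 <4,2,1>
P:0↔1 J1 <4,3,1>
R:3↔0 J1 <4,4,1>
R:3↔2 J1 <4,5,1>
3×3 − 2×5 − 1×1 = -2

M = -2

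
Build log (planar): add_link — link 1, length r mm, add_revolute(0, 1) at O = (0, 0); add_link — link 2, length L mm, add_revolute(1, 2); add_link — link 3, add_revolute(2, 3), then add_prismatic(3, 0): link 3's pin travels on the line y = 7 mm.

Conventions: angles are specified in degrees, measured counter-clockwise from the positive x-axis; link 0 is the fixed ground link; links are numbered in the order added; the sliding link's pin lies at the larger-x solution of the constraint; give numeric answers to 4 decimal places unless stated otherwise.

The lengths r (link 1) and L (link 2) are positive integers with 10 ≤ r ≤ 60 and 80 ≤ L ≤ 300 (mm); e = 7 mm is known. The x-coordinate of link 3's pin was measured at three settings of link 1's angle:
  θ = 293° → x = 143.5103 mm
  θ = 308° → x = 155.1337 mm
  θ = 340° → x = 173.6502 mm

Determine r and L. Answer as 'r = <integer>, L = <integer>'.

constraint per measurement: (x − r cos θ)² + (r sin θ − e)² = L²
subtracting the θ₁ and θ₂ equations cancels the r² and L² terms:
r = (x₁² − x₂²) / (2[(x₁cos θ₁ + e sin θ₁) − (x₂cos θ₂ + e sin θ₂)]) = 43.0001 → r = 43
L² = (x₁ − r cos θ₁)² + (r sin θ₁ − e)² = 18224.9912 → L = 135.0000 → L = 135
check at θ₃=340°: x = 173.6502 (printed 173.6502) ✓

r = 43, L = 135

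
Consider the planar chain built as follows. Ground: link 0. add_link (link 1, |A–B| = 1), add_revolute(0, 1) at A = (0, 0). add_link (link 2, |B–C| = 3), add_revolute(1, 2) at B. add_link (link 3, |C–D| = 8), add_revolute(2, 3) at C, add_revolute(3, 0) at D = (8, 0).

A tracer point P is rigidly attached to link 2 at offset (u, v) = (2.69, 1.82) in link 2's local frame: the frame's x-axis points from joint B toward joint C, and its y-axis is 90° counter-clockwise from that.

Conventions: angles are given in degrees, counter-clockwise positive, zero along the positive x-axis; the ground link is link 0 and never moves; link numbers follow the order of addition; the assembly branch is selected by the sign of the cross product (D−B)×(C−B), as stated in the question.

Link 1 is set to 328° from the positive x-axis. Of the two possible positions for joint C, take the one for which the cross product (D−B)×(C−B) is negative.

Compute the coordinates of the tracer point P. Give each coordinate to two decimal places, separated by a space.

A=(0,0), D=(8.00,0)
B = A + 1.00·(cos328°, sin328°) = (0.8480, -0.5299)
|BD| = 7.1716
circle(B,3.00) ∩ circle(D,8.00): a=-0.2488, h=2.9897
  candidates: C₊=(0.3790,2.4332) cross=21.441; C₋=(0.8208,-3.5298) cross=-21.441
  branch - wants cross < 0 → take C=(0.8208,-3.5298) (cross=-21.441)
ex = (C−B)/|BC| = (-0.0091,-1.0000); ey = (1.0000,-0.0091)
P = B + 2.69·ex + 1.82·ey = (2.6436,-3.2363)

2.64 -3.24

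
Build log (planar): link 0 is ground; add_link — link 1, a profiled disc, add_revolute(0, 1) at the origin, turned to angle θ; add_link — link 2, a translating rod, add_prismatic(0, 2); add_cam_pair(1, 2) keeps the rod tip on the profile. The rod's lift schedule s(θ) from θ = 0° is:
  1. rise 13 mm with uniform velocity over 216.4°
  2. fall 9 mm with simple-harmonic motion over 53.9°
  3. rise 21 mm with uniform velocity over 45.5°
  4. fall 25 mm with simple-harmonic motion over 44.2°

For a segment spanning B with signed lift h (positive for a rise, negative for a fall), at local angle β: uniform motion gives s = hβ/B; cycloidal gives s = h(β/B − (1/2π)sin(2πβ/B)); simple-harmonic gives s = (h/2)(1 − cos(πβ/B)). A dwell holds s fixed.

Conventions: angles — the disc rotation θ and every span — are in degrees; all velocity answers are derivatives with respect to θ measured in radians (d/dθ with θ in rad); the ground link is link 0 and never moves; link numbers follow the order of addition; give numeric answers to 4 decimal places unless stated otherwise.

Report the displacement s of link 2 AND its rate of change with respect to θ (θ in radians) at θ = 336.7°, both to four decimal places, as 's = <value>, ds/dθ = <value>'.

seg 1 [0°–216.4°] uniform, h=13: full span → s += 13 → s = 13.0000
seg 2 [216.4°–270.3°] simple-harmonic, h=-9: full span → s += -9 → s = 4.0000
seg 3 [270.3°–315.8°] uniform, h=21: full span → s += 21 → s = 25.0000
seg 4 [315.8°–360°] simple-harmonic, h=-25: θ=336.7° here. β=20.9, B=44.2. -25/2·(1 − cos(π·0.4729)) = -11.4351 → s = 13.5649
velocity in seg [315.8°–360°] (simple-harmonic), θ in radians: β = 20.9° = 0.3648 rad, B = 44.2° = 0.7714 rad; ds/dθ = (πh/(2B)) sin(πβ/B) = (π·(-25)/(2·0.7714)) sin(π·0.4729) = -50.719929 mm/rad

s = 13.5649, ds/dθ = -50.7199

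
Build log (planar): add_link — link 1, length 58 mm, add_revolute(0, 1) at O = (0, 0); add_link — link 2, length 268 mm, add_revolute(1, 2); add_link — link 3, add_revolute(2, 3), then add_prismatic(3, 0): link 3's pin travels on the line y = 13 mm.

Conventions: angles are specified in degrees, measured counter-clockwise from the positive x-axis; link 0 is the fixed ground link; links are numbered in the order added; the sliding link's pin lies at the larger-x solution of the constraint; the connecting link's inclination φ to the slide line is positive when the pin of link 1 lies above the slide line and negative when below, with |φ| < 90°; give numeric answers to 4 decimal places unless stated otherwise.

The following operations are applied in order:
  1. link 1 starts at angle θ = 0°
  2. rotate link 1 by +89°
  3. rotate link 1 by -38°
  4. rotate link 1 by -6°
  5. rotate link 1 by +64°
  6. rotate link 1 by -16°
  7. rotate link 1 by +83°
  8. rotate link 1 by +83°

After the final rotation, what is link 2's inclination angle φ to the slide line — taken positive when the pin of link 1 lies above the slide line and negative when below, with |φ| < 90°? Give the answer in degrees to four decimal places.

geometry: r = 58 mm, L = 268 mm, e = 13 mm; θ starts at 0°
rotate link 1 by +89°: θ ← 0° +89° = 89°
rotate link 1 by -38°: θ ← 89° -38° = 51°
rotate link 1 by -6°: θ ← 51° -6° = 45°
rotate link 1 by +64°: θ ← 45° +64° = 109°
rotate link 1 by -16°: θ ← 109° -16° = 93°
rotate link 1 by +83°: θ ← 93° +83° = 176°
rotate link 1 by +83°: θ ← 176° +83° = 259°
h = r sin θ − e = -56.934377 − 13 = -69.934377
sin φ = h / L = -69.934377 / 268 = -0.26094917
φ = arcsin(-0.26094917) = -15.126390°

-15.1264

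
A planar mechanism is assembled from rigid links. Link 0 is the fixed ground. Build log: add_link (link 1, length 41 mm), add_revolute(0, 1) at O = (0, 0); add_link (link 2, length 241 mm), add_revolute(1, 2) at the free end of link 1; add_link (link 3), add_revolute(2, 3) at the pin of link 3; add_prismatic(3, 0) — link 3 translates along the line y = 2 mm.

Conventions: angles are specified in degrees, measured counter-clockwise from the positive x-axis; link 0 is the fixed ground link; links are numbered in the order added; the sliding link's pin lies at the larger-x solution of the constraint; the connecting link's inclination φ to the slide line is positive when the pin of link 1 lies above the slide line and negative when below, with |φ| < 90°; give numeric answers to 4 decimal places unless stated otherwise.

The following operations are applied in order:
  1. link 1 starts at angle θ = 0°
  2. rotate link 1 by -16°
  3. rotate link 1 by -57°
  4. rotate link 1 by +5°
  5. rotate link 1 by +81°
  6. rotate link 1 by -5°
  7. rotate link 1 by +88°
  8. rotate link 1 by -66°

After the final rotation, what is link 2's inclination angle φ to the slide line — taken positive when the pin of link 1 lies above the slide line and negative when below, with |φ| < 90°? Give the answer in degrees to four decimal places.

geometry: r = 41 mm, L = 241 mm, e = 2 mm; θ starts at 0°
rotate link 1 by -16°: θ ← 0° -16° = -16°
rotate link 1 by -57°: θ ← -16° -57° = -73°
rotate link 1 by +5°: θ ← -73° +5° = -68°
rotate link 1 by +81°: θ ← -68° +81° = 13°
rotate link 1 by -5°: θ ← 13° -5° = 8°
rotate link 1 by +88°: θ ← 8° +88° = 96°
rotate link 1 by -66°: θ ← 96° -66° = 30°
h = r sin θ − e = 20.500000 − 2 = 18.500000
sin φ = h / L = 18.500000 / 241 = 0.07676349
φ = arcsin(0.07676349) = 4.402555°

4.4026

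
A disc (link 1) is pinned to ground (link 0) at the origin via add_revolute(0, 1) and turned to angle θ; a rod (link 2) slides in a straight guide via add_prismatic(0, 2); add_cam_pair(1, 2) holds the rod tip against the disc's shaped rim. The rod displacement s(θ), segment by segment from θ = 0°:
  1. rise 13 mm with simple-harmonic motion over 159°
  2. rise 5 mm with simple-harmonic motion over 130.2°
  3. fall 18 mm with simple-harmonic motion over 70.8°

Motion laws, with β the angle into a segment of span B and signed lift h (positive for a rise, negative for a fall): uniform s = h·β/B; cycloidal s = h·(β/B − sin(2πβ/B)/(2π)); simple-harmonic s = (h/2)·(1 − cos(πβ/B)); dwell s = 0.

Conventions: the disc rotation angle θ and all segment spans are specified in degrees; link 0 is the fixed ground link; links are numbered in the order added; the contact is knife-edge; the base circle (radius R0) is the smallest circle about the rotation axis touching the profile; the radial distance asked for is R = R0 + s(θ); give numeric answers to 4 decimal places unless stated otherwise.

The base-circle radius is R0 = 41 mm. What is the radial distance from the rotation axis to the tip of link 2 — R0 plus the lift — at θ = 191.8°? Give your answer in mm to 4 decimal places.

segment 1 (0° to 159°, simple-harmonic, h = 13) is passed completely: s = 0.0000 + (13) = 13.0000
θ = 191.8° falls in segment 2 (159° to 289.2°, simple-harmonic, h = 5): β = 191.8 − 159 = 32.8°, B = 130.2°; Δs = 5/2·(1 − cos(π·0.2519)) = 0.7429; s = 13.0000 + 0.7429 = 13.7429
R = R0 + s = 41 + 13.7429 = 54.7429

54.7429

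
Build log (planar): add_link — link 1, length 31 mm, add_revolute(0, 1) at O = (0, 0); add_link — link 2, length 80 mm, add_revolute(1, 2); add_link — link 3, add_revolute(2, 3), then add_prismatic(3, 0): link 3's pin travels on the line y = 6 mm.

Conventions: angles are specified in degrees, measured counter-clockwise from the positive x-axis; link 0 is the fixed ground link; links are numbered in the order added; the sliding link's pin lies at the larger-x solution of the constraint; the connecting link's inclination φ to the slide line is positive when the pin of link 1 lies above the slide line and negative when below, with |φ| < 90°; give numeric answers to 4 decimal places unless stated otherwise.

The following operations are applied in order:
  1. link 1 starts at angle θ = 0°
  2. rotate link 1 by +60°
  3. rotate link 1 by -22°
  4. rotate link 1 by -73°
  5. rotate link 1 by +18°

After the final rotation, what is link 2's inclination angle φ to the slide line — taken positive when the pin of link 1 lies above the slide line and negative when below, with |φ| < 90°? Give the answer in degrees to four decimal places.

geometry: r = 31 mm, L = 80 mm, e = 6 mm; θ starts at 0°
rotate link 1 by +60°: θ ← 0° +60° = 60°
rotate link 1 by -22°: θ ← 60° -22° = 38°
rotate link 1 by -73°: θ ← 38° -73° = -35°
rotate link 1 by +18°: θ ← -35° +18° = -17°
h = r sin θ − e = -9.063523 − 6 = -15.063523
sin φ = h / L = -15.063523 / 80 = -0.18829404
φ = arcsin(-0.18829404) = -10.853243°

-10.8532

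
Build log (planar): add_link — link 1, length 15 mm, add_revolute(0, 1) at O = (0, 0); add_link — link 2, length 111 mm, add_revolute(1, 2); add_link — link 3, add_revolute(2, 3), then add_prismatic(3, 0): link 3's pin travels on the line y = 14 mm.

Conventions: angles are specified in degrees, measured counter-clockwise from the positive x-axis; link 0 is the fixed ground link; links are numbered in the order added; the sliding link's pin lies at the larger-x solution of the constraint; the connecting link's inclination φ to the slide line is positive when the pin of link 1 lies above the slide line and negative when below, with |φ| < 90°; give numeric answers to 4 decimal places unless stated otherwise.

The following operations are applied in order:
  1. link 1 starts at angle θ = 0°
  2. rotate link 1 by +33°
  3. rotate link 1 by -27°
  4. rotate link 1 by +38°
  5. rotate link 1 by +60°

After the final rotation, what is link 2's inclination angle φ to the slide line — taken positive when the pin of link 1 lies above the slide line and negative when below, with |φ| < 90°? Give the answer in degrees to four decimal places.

geometry: r = 15 mm, L = 111 mm, e = 14 mm; θ starts at 0°
rotate link 1 by +33°: θ ← 0° +33° = 33°
rotate link 1 by -27°: θ ← 33° -27° = 6°
rotate link 1 by +38°: θ ← 6° +38° = 44°
rotate link 1 by +60°: θ ← 44° +60° = 104°
h = r sin θ − e = 14.554436 − 14 = 0.554436
sin φ = h / L = 0.554436 / 111 = 0.00499492
φ = arcsin(0.00499492) = 0.286189°

0.2862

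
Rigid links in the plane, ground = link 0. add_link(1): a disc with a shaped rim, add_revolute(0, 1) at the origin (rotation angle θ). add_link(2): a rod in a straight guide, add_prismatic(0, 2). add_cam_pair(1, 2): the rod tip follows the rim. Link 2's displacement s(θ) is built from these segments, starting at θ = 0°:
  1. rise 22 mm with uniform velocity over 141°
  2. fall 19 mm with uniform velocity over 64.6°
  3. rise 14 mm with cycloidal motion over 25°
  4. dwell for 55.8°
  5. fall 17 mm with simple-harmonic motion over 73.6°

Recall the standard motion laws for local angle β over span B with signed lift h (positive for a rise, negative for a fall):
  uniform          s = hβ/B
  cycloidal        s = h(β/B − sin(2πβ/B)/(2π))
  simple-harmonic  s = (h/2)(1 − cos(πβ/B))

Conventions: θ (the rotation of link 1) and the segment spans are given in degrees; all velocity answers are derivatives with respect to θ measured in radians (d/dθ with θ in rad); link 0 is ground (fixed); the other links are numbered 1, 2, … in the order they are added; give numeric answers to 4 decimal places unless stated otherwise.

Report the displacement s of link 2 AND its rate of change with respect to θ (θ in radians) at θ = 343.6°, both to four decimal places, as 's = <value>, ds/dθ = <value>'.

segment 1 (0° to 141°, uniform, h = 22) is passed completely: s = 0.0000 + (22) = 22.0000
segment 2 (141° to 205.6°, uniform, h = -19) is passed completely: s = 22.0000 + (-19) = 3.0000
segment 3 (205.6° to 230.6°, cycloidal, h = 14) is passed completely: s = 3.0000 + (14) = 17.0000
segment 4 (230.6° to 286.4°, dwell): s unchanged at 17.0000
θ = 343.6° falls in segment 5 (286.4° to 360°, simple-harmonic, h = -17): β = 343.6 − 286.4 = 57.2°, B = 73.6°; Δs = -17/2·(1 − cos(π·0.7772)) = -15.0010; s = 17.0000 − 15.0010 = 1.9990
velocity in seg [286.4°–360°] (simple-harmonic), θ in radians: β = 57.2° = 0.9983 rad, B = 73.6° = 1.2846 rad; ds/dθ = (πh/(2B)) sin(πβ/B) = (π·(-17)/(2·1.2846)) sin(π·0.7772) = -13.392483 mm/rad

s = 1.9990, ds/dθ = -13.3925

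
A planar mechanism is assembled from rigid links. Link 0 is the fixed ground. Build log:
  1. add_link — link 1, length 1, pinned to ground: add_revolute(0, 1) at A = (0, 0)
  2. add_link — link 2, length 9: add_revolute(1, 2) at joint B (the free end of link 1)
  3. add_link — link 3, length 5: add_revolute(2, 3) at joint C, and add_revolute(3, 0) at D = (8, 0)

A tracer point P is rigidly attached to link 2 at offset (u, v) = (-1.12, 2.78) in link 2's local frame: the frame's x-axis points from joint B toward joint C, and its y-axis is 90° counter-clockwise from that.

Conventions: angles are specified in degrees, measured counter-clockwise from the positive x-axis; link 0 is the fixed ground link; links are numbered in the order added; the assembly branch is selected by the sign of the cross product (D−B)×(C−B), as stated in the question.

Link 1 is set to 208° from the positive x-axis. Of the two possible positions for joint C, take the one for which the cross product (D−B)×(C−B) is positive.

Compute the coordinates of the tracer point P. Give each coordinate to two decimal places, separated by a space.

A=(0,0), D=(8.00,0)
B = A + 1.00·(cos208°, sin208°) = (-0.8829, -0.4695)
|BD| = 8.8953
circle(B,9.00) ∩ circle(D,5.00): a=7.5954, h=4.8281
  candidates: C₊=(6.4470,4.7527) cross=42.947; C₋=(6.9567,-4.8899) cross=-42.947
  branch + wants cross > 0 → take C=(6.4470,4.7527) (cross=42.947)
ex = (C−B)/|BC| = (0.8144,0.5802); ey = (-0.5802,0.8144)
P = B + -1.12·ex + 2.78·ey = (-3.4082,1.1448)

-3.41 1.14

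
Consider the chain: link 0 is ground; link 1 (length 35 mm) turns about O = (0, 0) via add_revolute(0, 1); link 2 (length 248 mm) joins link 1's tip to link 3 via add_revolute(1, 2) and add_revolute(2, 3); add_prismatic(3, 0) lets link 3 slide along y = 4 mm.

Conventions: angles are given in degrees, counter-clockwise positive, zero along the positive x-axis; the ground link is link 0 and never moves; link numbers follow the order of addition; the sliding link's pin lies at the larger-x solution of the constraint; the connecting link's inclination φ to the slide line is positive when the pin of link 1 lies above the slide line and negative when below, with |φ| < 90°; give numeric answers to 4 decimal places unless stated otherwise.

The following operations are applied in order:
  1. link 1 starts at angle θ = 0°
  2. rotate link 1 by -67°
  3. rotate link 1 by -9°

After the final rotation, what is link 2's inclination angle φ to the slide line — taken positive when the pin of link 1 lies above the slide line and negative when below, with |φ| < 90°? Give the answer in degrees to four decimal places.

geometry: r = 35 mm, L = 248 mm, e = 4 mm; θ starts at 0°
rotate link 1 by -67°: θ ← 0° -67° = -67°
rotate link 1 by -9°: θ ← -67° -9° = -76°
h = r sin θ − e = -33.960350 − 4 = -37.960350
sin φ = h / L = -37.960350 / 248 = -0.15306593
φ = arcsin(-0.15306593) = -8.804644°

-8.8046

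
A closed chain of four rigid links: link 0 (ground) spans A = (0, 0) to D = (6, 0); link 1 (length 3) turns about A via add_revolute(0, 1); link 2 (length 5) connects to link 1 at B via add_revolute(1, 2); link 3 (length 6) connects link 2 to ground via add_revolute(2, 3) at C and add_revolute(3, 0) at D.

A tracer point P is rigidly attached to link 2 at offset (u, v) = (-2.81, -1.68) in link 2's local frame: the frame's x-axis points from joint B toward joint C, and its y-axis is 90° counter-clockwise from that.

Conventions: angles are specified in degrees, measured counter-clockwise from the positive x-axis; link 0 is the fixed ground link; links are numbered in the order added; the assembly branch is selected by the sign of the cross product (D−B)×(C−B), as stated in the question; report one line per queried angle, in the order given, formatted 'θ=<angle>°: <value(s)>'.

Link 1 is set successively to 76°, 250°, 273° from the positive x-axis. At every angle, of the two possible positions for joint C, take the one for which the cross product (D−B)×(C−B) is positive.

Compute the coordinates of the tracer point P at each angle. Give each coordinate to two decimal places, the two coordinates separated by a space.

A=(0,0), D=(6.00,0)
θ=76°: B = A + 3.00·(cos76°, sin76°) = (0.7258, 2.9109)
θ=76°: |BD| = 6.0242
θ=76°: circle(B,5.00) ∩ circle(D,6.00): a=2.0991, h=4.5380
θ=76°:   candidates: C₊=(4.7563,5.8697) cross=27.338; C₋=(0.3708,-2.0765) cross=-27.338
θ=76°:   branch + wants cross > 0 → take C=(4.7563,5.8697) (cross=27.338)
θ=76°: ex = (C−B)/|BC| = (0.8061,0.5918); ey = (-0.5918,0.8061)
θ=76°: P = B + -2.81·ex + -1.68·ey = (-0.5453,-0.1062)
θ=250°: B = A + 3.00·(cos250°, sin250°) = (-1.0261, -2.8191)
θ=250°: |BD| = 7.5705
θ=250°: circle(B,5.00) ∩ circle(D,6.00): a=3.0588, h=3.9553
θ=250°:   candidates: C₊=(0.3399,1.9907) cross=29.943; C₋=(3.2856,-5.3509) cross=-29.943
θ=250°:   branch + wants cross > 0 → take C=(0.3399,1.9907) (cross=29.943)
θ=250°: ex = (C−B)/|BC| = (0.2732,0.9620); ey = (-0.9620,0.2732)
θ=250°: P = B + -2.81·ex + -1.68·ey = (-0.1776,-5.9811)
θ=273°: B = A + 3.00·(cos273°, sin273°) = (0.1570, -2.9959)
θ=273°: |BD| = 6.5663
θ=273°: circle(B,5.00) ∩ circle(D,6.00): a=2.4455, h=4.3611
θ=273°:   candidates: C₊=(0.3434,2.0006) cross=28.636; C₋=(4.3229,-5.7609) cross=-28.636
θ=273°:   branch + wants cross > 0 → take C=(0.3434,2.0006) (cross=28.636)
θ=273°: ex = (C−B)/|BC| = (0.0373,0.9993); ey = (-0.9993,0.0373)
θ=273°: P = B + -2.81·ex + -1.68·ey = (1.7311,-5.8666)

θ=76°: -0.55 -0.11
θ=250°: -0.18 -5.98
θ=273°: 1.73 -5.87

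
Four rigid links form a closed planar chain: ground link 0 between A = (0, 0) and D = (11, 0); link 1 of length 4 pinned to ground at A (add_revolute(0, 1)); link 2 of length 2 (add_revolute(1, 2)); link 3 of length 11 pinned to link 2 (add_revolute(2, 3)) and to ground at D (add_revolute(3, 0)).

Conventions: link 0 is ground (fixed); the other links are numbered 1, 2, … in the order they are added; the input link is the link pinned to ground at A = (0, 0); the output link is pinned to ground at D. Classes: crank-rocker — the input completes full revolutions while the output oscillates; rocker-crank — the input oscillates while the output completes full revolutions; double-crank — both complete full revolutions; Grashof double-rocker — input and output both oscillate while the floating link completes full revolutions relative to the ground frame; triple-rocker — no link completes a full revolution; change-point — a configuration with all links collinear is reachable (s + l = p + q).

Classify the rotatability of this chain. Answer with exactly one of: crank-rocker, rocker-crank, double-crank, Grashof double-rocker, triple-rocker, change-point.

lengths: ground=11, input=4, coupler=2, output=11
sorted: s=2 (shortest), l=11 (longest), p+q=15
s + l = 13 vs p + q = 15
s + l < p + q (Grashof) with shortest = coupler link → Grashof double-rocker

Grashof double-rocker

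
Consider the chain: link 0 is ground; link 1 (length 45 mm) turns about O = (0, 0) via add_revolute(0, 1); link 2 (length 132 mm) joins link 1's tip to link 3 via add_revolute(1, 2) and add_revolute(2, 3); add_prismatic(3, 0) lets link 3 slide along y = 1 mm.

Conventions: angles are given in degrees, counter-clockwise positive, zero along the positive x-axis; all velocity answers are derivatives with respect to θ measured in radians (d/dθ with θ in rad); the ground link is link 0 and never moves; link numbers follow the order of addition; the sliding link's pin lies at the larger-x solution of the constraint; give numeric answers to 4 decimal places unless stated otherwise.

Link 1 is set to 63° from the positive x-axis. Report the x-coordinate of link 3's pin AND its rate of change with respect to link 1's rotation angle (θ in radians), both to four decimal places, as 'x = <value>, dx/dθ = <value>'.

geometry: r = 45 mm, L = 132 mm, e = 1 mm
crank pin P = (r cos θ, r sin θ) = (20.429572, 40.095294)
h = r sin θ − e = 40.095294 − 1 = 39.095294
x = r cos θ + √(L² − h²) = 20.429572 + 126.077587 = 146.507160
dx/dθ = −r sin θ − h·r cos θ/√(L² − h²) (θ in radians; h = 39.095294) = -46.430283

x = 146.5072, dx/dθ = -46.4303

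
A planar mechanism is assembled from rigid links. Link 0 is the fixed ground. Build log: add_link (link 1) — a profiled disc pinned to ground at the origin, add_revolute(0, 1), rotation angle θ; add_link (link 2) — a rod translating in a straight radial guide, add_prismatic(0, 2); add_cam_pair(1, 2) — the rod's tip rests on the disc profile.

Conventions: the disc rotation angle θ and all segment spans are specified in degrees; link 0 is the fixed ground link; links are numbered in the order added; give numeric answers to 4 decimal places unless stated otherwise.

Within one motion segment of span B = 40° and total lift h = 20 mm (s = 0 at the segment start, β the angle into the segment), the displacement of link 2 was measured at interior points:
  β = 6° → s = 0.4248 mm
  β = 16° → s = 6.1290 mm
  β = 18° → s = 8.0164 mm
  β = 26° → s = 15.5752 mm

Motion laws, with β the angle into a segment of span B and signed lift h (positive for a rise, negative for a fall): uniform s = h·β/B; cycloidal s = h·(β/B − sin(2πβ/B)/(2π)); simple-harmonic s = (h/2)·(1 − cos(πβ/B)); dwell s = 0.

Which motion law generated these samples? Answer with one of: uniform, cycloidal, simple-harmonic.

candidates at β/B = r: uniform s = h·r (linear in β); cycloidal s = h·(r − sin(2πr)/(2π)); simple-harmonic s = (h/2)(1 − cos(πr))
β=6°: printed 0.4248 | uniform 3.0000, cycloidal 0.4248, simple-harmonic 1.0899
β=16°: printed 6.1290 | uniform 8.0000, cycloidal 6.1290, simple-harmonic 6.9098
β=18°: printed 8.0164 | uniform 9.0000, cycloidal 8.0164, simple-harmonic 8.4357
β=26°: printed 15.5752 | uniform 13.0000, cycloidal 15.5752, simple-harmonic 14.5399
only one law matches every sample → cycloidal

cycloidal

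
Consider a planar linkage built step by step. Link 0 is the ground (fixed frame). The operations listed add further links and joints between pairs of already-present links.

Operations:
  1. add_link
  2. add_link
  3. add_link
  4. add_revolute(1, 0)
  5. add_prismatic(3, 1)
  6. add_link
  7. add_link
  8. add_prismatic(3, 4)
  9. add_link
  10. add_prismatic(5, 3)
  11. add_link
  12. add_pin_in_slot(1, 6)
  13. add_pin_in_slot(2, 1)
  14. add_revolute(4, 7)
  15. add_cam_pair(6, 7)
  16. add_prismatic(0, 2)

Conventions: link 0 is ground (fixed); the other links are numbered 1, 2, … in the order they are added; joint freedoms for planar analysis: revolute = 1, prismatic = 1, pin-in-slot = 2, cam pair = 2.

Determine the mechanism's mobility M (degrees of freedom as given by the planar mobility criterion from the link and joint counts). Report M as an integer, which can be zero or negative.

(L,J1,J2)=(1,0,0); link0 fixed
link1: (2,0,0)
link2: (3,0,0)
link3: (4,0,0)
R 1-0 [J1]: (4,1,0)
P 3-1 [J1]: (4,2,0)
link4: (5,2,0)
link5: (6,2,0)
P 3-4 [J1]: (6,3,0)
link6: (7,3,0)
P 5-3 [J1]: (7,4,0)
link7: (8,4,0)
PS 1-6 [J2]: (8,4,1)
PS 2-1 [J2]: (8,4,2)
R 4-7 [J1]: (8,5,2)
C 6-7 [J2]: (8,5,3)
P 0-2 [J1]: (8,6,3)
Grübler: 3·7 − 2·6 − 3 = 6

M = 6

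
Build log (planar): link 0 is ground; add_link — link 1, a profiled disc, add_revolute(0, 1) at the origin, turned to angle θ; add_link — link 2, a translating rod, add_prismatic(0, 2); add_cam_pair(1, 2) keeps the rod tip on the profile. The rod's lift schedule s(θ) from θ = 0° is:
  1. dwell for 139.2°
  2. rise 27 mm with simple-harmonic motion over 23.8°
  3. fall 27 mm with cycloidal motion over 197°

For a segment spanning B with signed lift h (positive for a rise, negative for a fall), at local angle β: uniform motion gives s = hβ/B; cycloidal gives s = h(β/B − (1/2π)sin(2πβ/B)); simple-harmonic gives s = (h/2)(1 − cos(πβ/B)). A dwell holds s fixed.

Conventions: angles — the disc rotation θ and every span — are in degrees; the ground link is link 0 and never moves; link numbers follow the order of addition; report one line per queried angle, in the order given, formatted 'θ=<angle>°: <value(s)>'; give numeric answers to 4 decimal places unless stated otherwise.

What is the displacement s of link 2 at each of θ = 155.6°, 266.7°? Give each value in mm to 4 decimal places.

seg 1 [0°–139.2°] dwell: s stays 0.0000
seg 2 [139.2°–163°] simple-harmonic, h=27: θ=155.6° here. β=16.4, B=23.8. 27/2·(1 − cos(π·0.6891)) = 21.0557 → s = 21.0557
seg 2 [139.2°–163°] simple-harmonic, h=27: full span → s += 27 → s = 27.0000
seg 3 [163°–360°] cycloidal, h=-27: θ=266.7° here. β=103.7, B=197. -27·(0.5264 − sin(2π·0.5264)/(2π)) = -14.9221 → s = 12.0779

θ=155.6°: 21.0557
θ=266.7°: 12.0779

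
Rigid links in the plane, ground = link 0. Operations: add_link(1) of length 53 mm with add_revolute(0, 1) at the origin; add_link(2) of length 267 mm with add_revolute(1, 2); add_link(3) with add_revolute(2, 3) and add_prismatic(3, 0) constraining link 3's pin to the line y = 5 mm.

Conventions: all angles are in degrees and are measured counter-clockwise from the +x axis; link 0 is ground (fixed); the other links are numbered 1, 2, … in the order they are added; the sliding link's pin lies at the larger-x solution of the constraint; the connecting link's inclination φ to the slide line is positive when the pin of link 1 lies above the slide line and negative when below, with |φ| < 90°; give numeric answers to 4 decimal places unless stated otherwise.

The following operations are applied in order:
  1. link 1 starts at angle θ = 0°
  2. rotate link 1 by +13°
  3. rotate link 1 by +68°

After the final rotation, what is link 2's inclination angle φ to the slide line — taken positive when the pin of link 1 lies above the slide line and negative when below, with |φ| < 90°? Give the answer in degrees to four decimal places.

geometry: r = 53 mm, L = 267 mm, e = 5 mm; θ starts at 0°
rotate link 1 by +13°: θ ← 0° +13° = 13°
rotate link 1 by +68°: θ ← 13° +68° = 81°
h = r sin θ − e = 52.347482 − 5 = 47.347482
sin φ = h / L = 47.347482 / 267 = 0.17733139
φ = arcsin(0.17733139) = 10.214359°

10.2144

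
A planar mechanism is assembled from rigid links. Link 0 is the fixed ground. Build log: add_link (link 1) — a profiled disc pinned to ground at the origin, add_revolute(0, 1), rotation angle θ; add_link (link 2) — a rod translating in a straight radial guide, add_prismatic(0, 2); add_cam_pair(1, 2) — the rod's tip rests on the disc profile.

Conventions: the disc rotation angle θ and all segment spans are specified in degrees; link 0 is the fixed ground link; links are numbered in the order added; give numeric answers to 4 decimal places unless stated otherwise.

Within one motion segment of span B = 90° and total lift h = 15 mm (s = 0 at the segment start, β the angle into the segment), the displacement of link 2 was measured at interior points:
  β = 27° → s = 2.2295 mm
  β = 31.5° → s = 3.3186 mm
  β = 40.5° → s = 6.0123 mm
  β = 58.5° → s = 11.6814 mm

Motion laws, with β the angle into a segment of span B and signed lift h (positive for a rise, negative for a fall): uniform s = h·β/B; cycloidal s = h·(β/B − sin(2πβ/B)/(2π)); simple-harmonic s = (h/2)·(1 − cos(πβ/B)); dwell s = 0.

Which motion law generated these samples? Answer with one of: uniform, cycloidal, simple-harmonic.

candidates at β/B = r: uniform s = h·r (linear in β); cycloidal s = h·(r − sin(2πr)/(2π)); simple-harmonic s = (h/2)(1 − cos(πr))
β=27°: printed 2.2295 | uniform 4.5000, cycloidal 2.2295, simple-harmonic 3.0916
β=31.5°: printed 3.3186 | uniform 5.2500, cycloidal 3.3186, simple-harmonic 4.0951
β=40.5°: printed 6.0123 | uniform 6.7500, cycloidal 6.0123, simple-harmonic 6.3267
β=58.5°: printed 11.6814 | uniform 9.7500, cycloidal 11.6814, simple-harmonic 10.9049
only one law matches every sample → cycloidal

cycloidal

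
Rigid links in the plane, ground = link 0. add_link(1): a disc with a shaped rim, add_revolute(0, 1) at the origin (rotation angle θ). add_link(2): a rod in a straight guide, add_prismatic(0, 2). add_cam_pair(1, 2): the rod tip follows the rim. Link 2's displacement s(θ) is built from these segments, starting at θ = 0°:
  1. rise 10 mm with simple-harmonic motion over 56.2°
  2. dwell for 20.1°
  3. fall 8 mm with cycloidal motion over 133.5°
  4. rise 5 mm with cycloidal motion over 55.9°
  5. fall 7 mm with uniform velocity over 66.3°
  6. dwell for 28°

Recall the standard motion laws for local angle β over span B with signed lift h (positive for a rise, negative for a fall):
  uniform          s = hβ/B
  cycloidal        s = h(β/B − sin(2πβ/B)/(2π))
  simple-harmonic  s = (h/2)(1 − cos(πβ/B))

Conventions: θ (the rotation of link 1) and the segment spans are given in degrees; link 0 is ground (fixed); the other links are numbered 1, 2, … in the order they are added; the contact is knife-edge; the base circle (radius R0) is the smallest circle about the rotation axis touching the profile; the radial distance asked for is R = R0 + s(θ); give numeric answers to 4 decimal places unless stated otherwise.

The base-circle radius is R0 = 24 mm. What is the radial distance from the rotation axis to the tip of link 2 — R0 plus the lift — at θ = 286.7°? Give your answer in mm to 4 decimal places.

segment 1 (0° to 56.2°, simple-harmonic, h = 10) is passed completely: s = 0.0000 + (10) = 10.0000
segment 2 (56.2° to 76.3°, dwell): s unchanged at 10.0000
segment 3 (76.3° to 209.8°, cycloidal, h = -8) is passed completely: s = 10.0000 + (-8) = 2.0000
segment 4 (209.8° to 265.7°, cycloidal, h = 5) is passed completely: s = 2.0000 + (5) = 7.0000
θ = 286.7° falls in segment 5 (265.7° to 332°, uniform, h = -7): β = 286.7 − 265.7 = 21°, B = 66.3°; Δs = -7·21/66.3 = -2.2172; s = 7.0000 − 2.2172 = 4.7828
R = R0 + s = 24 + 4.7828 = 28.7828

28.7828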